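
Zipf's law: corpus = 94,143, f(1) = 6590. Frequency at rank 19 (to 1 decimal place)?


Zipf's law: f(r) = f(1) / r
f(1) = 6590
f(19) = 6590 / 19
= 346.8 occurrences


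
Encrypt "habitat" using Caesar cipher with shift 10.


Word: "habitat"
Shift: 10
Each letter → (letter + shift) mod 26:
  'h' (7) + 10 = 17 → 'r'
  'a' (0) + 10 = 10 → 'k'
  'b' (1) + 10 = 11 → 'l'
  'i' (8) + 10 = 18 → 's'
  't' (19) + 10 = 3 → 'd'
  'a' (0) + 10 = 10 → 'k'
  't' (19) + 10 = 3 → 'd'
Result = "rklsdkd"


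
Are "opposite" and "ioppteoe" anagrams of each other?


Word 1: "opposite" → sorted: eiooppst
Word 2: "ioppteoe" → sorted: eeiooppt
Same letters? eiooppst != eeiooppt
Anagram = No


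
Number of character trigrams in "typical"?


Word: "typical" (length 7)
Number of 3-grams = length - 3 + 1 = 7 - 3 + 1
= 5


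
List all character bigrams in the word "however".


Word: "however" (length 7)
Number of bigrams = 7 - 2 + 1 = 6
  Position 0: "ho"
  Position 1: "ow"
  Position 2: "we"
  Position 3: "ev"
  Position 4: "ve"
  Position 5: "er"
Bigrams = "ho", "ow", "we", "ev", "ve", "er"


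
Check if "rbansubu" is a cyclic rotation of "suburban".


Word: "suburban", Candidate: "rbansubu"
Method: check if candidate is substring of word+word
"suburbansuburban" contains "rbansubu"? Yes
Is rotation = Yes


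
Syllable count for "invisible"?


Word: "invisible"
Syllable breakdown: in-vis-i-ble
Counting: 4 parts
= 4 syllables


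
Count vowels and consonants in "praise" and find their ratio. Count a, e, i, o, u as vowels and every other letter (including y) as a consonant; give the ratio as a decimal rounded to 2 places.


Word: "praise"
Vowels (a,e,i,o,u): 3
Consonants: 3
Ratio = 3/3
= 1.00


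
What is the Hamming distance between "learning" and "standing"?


Comparing character by character (same length = 8):
  Pos 0: 'l' vs 's' !=
  Pos 1: 'e' vs 't' !=
  Pos 2: 'a' vs 'a' =
  Pos 3: 'r' vs 'n' !=
  Pos 4: 'n' vs 'd' !=
  Pos 5: 'i' vs 'i' =
  Pos 6: 'n' vs 'n' =
  Pos 7: 'g' vs 'g' =
Hamming distance = 4


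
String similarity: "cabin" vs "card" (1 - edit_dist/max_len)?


Word 1: "cabin" (length 5)
Word 2: "card" (length 4)
One optimal edit sequence:
  1. keep 'c'
  2. keep 'a'
  3. delete 'b'  (+1)
  4. substitute 'i' -> 'r'  (+1)
  5. substitute 'n' -> 'd'  (+1)
Edit distance = 3
Max length = max(5, 4) = 5
Similarity = 1 - 3/5
= 0.4000


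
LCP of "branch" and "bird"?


Word 1: "branch"
Word 2: "bird"
Comparing from start:
  Pos 0: 'b' == 'b'
  Pos 1: 'r' != 'i' (stop)
LCP = "b" (length 1)


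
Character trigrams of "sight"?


Word: "sight" (length 5)
Number of trigrams = 5 - 3 + 1 = 3
  Position 0: "sig"
  Position 1: "igh"
  Position 2: "ght"
Trigrams = "sig", "igh", "ght"


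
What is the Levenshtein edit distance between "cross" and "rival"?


Word 1: "cross" (length 5)
Word 2: "rival" (length 5)
One optimal edit sequence (insert/delete/substitute each cost 1):
  1. substitute 'c' -> 'r'  (+1)
  2. substitute 'r' -> 'i'  (+1)
  3. substitute 'o' -> 'v'  (+1)
  4. substitute 's' -> 'a'  (+1)
  5. substitute 's' -> 'l'  (+1)
Total edit operations: 5
Edit distance = 5


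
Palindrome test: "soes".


Word: "soes"
Reversed: "seos"
Forward == Backward? soes != seos
Palindrome = No


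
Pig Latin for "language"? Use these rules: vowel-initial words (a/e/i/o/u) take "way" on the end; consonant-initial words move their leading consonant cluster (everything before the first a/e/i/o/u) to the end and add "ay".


Word: "language"
Starts with consonant(s) → move to end, add 'ay'
Consonant cluster: "l"
Pig Latin = "anguagelay"


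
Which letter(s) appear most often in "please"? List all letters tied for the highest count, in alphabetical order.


Word: "please"
Letter counts:
  'a': 1
  'e': 2
  'l': 1
  'p': 1
  's': 1
Maximum count = 2
Most frequent = 'e' (2 times each)


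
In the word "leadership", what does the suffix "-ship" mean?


Suffix: -ship
As in: leadership -> leader + -ship
Meaning = state / position


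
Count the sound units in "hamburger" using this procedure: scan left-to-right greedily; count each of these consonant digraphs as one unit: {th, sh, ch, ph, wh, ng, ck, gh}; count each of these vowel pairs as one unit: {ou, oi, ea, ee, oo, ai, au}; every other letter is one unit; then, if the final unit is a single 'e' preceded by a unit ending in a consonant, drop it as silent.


Word: "hamburger" (9 letters)
Left-to-right scan:
  (1) 'h' (letter)
  (2) 'a' (letter)
  (3) 'm' (letter)
  (4) 'b' (letter)
  (5) 'u' (letter)
  (6) 'r' (letter)
  (7) 'g' (letter)
  (8) 'e' (letter)
  (9) 'r' (letter)
Units from scan: 9
Sound units = 9 units


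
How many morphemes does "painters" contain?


Word: "painters"
Morphemes: paint / -er / -s
Each morpheme carries meaning
= 3 morphemes


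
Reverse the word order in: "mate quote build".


Original: "mate quote build"
Words (1..n): mate | quote | build
Reversed (n..1): build | quote | mate
Result = "build quote mate"


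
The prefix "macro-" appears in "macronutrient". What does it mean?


Prefix: macro-
Example: macronutrient = macro- + nutrient
Meaning = large


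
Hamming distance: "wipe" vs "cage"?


Comparing character by character (same length = 4):
  Pos 0: 'w' vs 'c' !=
  Pos 1: 'i' vs 'a' !=
  Pos 2: 'p' vs 'g' !=
  Pos 3: 'e' vs 'e' =
Hamming distance = 3


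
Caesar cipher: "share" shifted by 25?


Word: "share"
Shift: 25
Each letter → (letter + shift) mod 26:
  's' (18) + 25 = 17 → 'r'
  'h' (7) + 25 = 6 → 'g'
  'a' (0) + 25 = 25 → 'z'
  'r' (17) + 25 = 16 → 'q'
  'e' (4) + 25 = 3 → 'd'
Result = "rgzqd"


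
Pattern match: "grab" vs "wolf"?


Pattern of "grab": [0, 1, 2, 3]
Pattern of "wolf": [0, 1, 2, 3]
Patterns match
Same pattern = Yes


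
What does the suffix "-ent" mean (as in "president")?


Suffix: -ent
Example: president = preside + -ent, with a spelling change
Meaning = one who / that which


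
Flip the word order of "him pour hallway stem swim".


Original: "him pour hallway stem swim"
Words (1..n): him | pour | hallway | stem | swim
Reversed (n..1): swim | stem | hallway | pour | him
Result = "swim stem hallway pour him"


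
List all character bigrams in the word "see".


Word: "see" (length 3)
Number of bigrams = 3 - 2 + 1 = 2
  Position 0: "se"
  Position 1: "ee"
Bigrams = "se", "ee"


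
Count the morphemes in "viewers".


Word: "viewers"
Morphemes: view + -er + -s
Each morpheme carries meaning
= 3 morphemes


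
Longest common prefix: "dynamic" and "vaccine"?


Word 1: "dynamic"
Word 2: "vaccine"
Comparing from start:
  Pos 0: 'd' != 'v' (stop)
LCP = "" (length 0)


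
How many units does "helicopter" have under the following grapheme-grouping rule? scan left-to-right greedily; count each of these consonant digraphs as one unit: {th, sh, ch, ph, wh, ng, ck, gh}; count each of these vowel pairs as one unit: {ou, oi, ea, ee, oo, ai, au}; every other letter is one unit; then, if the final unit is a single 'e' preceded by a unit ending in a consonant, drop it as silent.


Word: "helicopter" (10 letters)
Left-to-right scan:
  1. 'h' (letter)
  2. 'e' (letter)
  3. 'l' (letter)
  4. 'i' (letter)
  5. 'c' (letter)
  6. 'o' (letter)
  7. 'p' (letter)
  8. 't' (letter)
  9. 'e' (letter)
  10. 'r' (letter)
Units from scan: 10
Sound units = 10 units


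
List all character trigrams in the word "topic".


Word: "topic" (length 5)
Number of trigrams = 5 - 3 + 1 = 3
  Position 0: "top"
  Position 1: "opi"
  Position 2: "pic"
Trigrams = "top", "opi", "pic"


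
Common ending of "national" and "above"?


Word 1: "national"
Word 2: "above"
Comparing from end:
  Pos -1: 'l' != 'e' (stop)
LCS = "" (length 0)


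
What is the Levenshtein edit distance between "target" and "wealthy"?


Word 1: "target" (length 6)
Word 2: "wealthy" (length 7)
One optimal edit sequence (insert/delete/substitute each cost 1):
  1. insert 'w'  (+1)
  2. substitute 't' -> 'e'  (+1)
  3. keep 'a'
  4. substitute 'r' -> 'l'  (+1)
  5. substitute 'g' -> 't'  (+1)
  6. substitute 'e' -> 'h'  (+1)
  7. substitute 't' -> 'y'  (+1)
Total edit operations: 6
Edit distance = 6


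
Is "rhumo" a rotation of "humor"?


Word: "humor", Candidate: "rhumo"
Method: check if candidate is substring of word+word
"humorhumor" contains "rhumo"? Yes
Is rotation = Yes


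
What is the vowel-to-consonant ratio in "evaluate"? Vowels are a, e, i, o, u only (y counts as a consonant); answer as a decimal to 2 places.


Word: "evaluate"
Vowels (a,e,i,o,u): 5
Consonants: 3
Ratio = 5/3
= 1.67


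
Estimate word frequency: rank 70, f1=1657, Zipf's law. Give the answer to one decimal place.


Zipf's law: f(r) = f(1) / r
f(1) = 1657
f(70) = 1657 / 70
= 23.7 occurrences


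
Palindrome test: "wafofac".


Word: "wafofac"
Reversed: "cafofaw"
Forward == Backward? wafofac != cafofaw
Palindrome = No


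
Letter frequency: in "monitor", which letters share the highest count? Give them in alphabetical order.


Word: "monitor"
Letter counts:
  'i': 1
  'm': 1
  'n': 1
  'o': 2
  'r': 1
  't': 1
Maximum count = 2
Most frequent = 'o' (2 times each)


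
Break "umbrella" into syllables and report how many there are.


Word: "umbrella"
Syllable breakdown: um / brel / la
Counting: 3 parts
= 3 syllables


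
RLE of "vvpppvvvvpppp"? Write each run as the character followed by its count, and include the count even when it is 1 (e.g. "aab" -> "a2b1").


String: "vvpppvvvvpppp"
Scanning for consecutive runs:
  'v' x 2
  'p' x 3
  'v' x 4
  'p' x 4
RLE = "v2p3v4p4"


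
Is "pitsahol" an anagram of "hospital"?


Word 1: "hospital" → sorted: ahilopst
Word 2: "pitsahol" → sorted: ahilopst
Same letters? ahilopst == ahilopst
Anagram = Yes


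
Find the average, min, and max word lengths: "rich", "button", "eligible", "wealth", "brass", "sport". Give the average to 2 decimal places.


Lengths: "rich"=4, "button"=6, "eligible"=8, "wealth"=6, "brass"=5, "sport"=5
Sum = 34, Count = 6
Average = 34/6 = 5.67
= avg=5.67, min=4, max=8


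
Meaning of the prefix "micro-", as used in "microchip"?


Prefix: micro-
As in: microchip -> micro- + chip
Meaning = small


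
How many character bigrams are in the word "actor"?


Word: "actor" (length 5)
Number of 2-grams = length - 2 + 1 = 5 - 2 + 1
= 4


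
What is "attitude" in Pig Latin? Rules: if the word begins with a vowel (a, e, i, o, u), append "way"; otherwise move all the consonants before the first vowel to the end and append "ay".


Word: "attitude"
Starts with vowel → add 'way'
Pig Latin = "attitudeway"


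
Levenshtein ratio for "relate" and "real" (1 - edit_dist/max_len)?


Word 1: "relate" (length 6)
Word 2: "real" (length 4)
One optimal edit sequence:
  1. keep 'r'
  2. keep 'e'
  3. delete 'l'  (+1)
  4. keep 'a'
  5. delete 't'  (+1)
  6. substitute 'e' -> 'l'  (+1)
Edit distance = 3
Max length = max(6, 4) = 6
Similarity = 1 - 3/6
= 0.5000


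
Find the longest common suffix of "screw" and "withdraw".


Word 1: "screw"
Word 2: "withdraw"
Comparing from end:
  Pos -1: 'w' == 'w'
  Pos -2: 'e' != 'a' (stop)
LCS = "w" (length 1)


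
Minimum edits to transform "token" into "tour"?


Word 1: "token" (length 5)
Word 2: "tour" (length 4)
One optimal edit sequence (insert/delete/substitute each cost 1):
  1. keep 't'
  2. keep 'o'
  3. delete 'k'  (+1)
  4. substitute 'e' -> 'u'  (+1)
  5. substitute 'n' -> 'r'  (+1)
Total edit operations: 3
Edit distance = 3


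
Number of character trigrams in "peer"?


Word: "peer" (length 4)
Number of 3-grams = length - 3 + 1 = 4 - 3 + 1
= 2


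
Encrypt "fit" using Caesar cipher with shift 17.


Word: "fit"
Shift: 17
Each letter → (letter + shift) mod 26:
  'f' (5) + 17 = 22 → 'w'
  'i' (8) + 17 = 25 → 'z'
  't' (19) + 17 = 10 → 'k'
Result = "wzk"


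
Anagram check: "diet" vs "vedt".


Word 1: "diet" → sorted: deit
Word 2: "vedt" → sorted: detv
Same letters? deit != detv
Anagram = No


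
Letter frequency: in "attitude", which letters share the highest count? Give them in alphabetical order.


Word: "attitude"
Letter counts:
  'a': 1
  'd': 1
  'e': 1
  'i': 1
  't': 3
  'u': 1
Maximum count = 3
Most frequent = 't' (3 times each)


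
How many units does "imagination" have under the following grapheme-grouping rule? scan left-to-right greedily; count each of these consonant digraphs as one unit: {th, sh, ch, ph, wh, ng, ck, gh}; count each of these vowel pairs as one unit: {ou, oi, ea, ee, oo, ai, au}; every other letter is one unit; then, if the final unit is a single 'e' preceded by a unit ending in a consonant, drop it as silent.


Word: "imagination" (11 letters)
Left-to-right scan:
  [1] 'i' (letter)
  [2] 'm' (letter)
  [3] 'a' (letter)
  [4] 'g' (letter)
  [5] 'i' (letter)
  [6] 'n' (letter)
  [7] 'a' (letter)
  [8] 't' (letter)
  [9] 'i' (letter)
  [10] 'o' (letter)
  [11] 'n' (letter)
Units from scan: 11
Sound units = 11 units


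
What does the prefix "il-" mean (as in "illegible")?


Prefix: il-
Example: illegible (il- + legible)
Meaning = not


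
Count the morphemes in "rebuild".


Word: "rebuild"
Morphemes: re- / build
Each morpheme carries meaning
= 2 morphemes


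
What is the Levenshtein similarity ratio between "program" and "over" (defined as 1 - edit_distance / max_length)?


Word 1: "program" (length 7)
Word 2: "over" (length 4)
One optimal edit sequence:
  1. delete 'p'  (+1)
  2. delete 'r'  (+1)
  3. keep 'o'
  4. delete 'g'  (+1)
  5. substitute 'r' -> 'v'  (+1)
  6. substitute 'a' -> 'e'  (+1)
  7. substitute 'm' -> 'r'  (+1)
Edit distance = 6
Max length = max(7, 4) = 7
Similarity = 1 - 6/7
= 0.1429


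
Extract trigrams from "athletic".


Word: "athletic" (length 8)
Number of trigrams = 8 - 3 + 1 = 6
  Position 0: "ath"
  Position 1: "thl"
  Position 2: "hle"
  Position 3: "let"
  Position 4: "eti"
  Position 5: "tic"
Trigrams = "ath", "thl", "hle", "let", "eti", "tic"


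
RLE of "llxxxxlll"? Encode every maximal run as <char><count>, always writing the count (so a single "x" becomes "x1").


String: "llxxxxlll"
Scanning for consecutive runs:
  'l' x 2
  'x' x 4
  'l' x 3
RLE = "l2x4l3"


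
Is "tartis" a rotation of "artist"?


Word: "artist", Candidate: "tartis"
Method: check if candidate is substring of word+word
"artistartist" contains "tartis"? Yes
Is rotation = Yes


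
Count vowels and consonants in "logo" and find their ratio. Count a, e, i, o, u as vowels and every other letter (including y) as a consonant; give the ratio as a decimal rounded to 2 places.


Word: "logo"
Vowels (a,e,i,o,u): 2
Consonants: 2
Ratio = 2/2
= 1.00


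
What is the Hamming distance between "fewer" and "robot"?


Comparing character by character (same length = 5):
  Pos 0: 'f' vs 'r' !=
  Pos 1: 'e' vs 'o' !=
  Pos 2: 'w' vs 'b' !=
  Pos 3: 'e' vs 'o' !=
  Pos 4: 'r' vs 't' !=
Hamming distance = 5


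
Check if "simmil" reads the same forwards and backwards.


Word: "simmil"
Reversed: "limmis"
Forward == Backward? simmil != limmis
Palindrome = No


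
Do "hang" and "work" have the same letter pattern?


Pattern of "hang": [0, 1, 2, 3]
Pattern of "work": [0, 1, 2, 3]
Patterns match
Same pattern = Yes


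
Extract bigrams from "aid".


Word: "aid" (length 3)
Number of bigrams = 3 - 2 + 1 = 2
  Position 0: "ai"
  Position 1: "id"
Bigrams = "ai", "id"


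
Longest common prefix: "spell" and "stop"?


Word 1: "spell"
Word 2: "stop"
Comparing from start:
  Pos 0: 's' == 's'
  Pos 1: 'p' != 't' (stop)
LCP = "s" (length 1)


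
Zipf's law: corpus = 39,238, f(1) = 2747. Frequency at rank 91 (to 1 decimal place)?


Zipf's law: f(r) = f(1) / r
f(1) = 2747
f(91) = 2747 / 91
= 30.2 occurrences


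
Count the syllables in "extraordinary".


Word: "extraordinary"
Syllable breakdown: ex / traor / di / nar / y
Counting: 5 parts
= 5 syllables


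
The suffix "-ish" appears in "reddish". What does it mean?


Suffix: -ish
As in: reddish -> red + -ish, with a spelling change
Meaning = somewhat / having the qualities of


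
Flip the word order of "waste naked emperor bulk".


Original: "waste naked emperor bulk"
Words (1..n): waste | naked | emperor | bulk
Reversed (n..1): bulk | emperor | naked | waste
Result = "bulk emperor naked waste"


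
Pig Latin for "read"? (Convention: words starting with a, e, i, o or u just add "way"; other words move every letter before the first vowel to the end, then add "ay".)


Word: "read"
Starts with consonant(s) → move to end, add 'ay'
Consonant cluster: "r"
Pig Latin = "eadray"


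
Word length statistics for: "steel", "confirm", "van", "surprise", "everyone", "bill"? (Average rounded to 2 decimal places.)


Lengths: "steel"=5, "confirm"=7, "van"=3, "surprise"=8, "everyone"=8, "bill"=4
Sum = 35, Count = 6
Average = 35/6 = 5.83
= avg=5.83, min=3, max=8


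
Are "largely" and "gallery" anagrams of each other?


Word 1: "largely" → sorted: aegllry
Word 2: "gallery" → sorted: aegllry
Same letters? aegllry == aegllry
Anagram = Yes


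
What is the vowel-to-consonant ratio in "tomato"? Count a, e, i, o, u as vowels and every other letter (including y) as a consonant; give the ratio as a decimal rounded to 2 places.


Word: "tomato"
Vowels (a,e,i,o,u): 3
Consonants: 3
Ratio = 3/3
= 1.00


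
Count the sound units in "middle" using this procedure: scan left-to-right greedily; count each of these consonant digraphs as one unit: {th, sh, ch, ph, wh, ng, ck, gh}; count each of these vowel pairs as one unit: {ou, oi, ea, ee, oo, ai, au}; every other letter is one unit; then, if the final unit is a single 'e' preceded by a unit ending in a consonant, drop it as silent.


Word: "middle" (6 letters)
Left-to-right scan:
  [1] 'm' (letter)
  [2] 'i' (letter)
  [3] 'd' (letter)
  [4] 'd' (letter)
  [5] 'l' (letter)
  [6] 'e' (letter)
Units from scan: 6
Final unit is 'e' after a consonant -> drop as silent (-1)
Sound units = 5 units


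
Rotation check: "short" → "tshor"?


Word: "short", Candidate: "tshor"
Method: check if candidate is substring of word+word
"shortshort" contains "tshor"? Yes
Is rotation = Yes


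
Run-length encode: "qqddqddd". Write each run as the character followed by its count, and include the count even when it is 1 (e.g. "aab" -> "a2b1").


String: "qqddqddd"
Scanning for consecutive runs:
  'q' x 2
  'd' x 2
  'q' x 1
  'd' x 3
RLE = "q2d2q1d3"


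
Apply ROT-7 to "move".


Word: "move"
Shift: 7
Each letter → (letter + shift) mod 26:
  'm' (12) + 7 = 19 → 't'
  'o' (14) + 7 = 21 → 'v'
  'v' (21) + 7 = 2 → 'c'
  'e' (4) + 7 = 11 → 'l'
Result = "tvcl"


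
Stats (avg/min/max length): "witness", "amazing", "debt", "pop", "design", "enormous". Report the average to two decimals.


Lengths: "witness"=7, "amazing"=7, "debt"=4, "pop"=3, "design"=6, "enormous"=8
Sum = 35, Count = 6
Average = 35/6 = 5.83
= avg=5.83, min=3, max=8


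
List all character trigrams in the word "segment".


Word: "segment" (length 7)
Number of trigrams = 7 - 3 + 1 = 5
  Position 0: "seg"
  Position 1: "egm"
  Position 2: "gme"
  Position 3: "men"
  Position 4: "ent"
Trigrams = "seg", "egm", "gme", "men", "ent"


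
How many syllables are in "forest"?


Word: "forest"
Syllable breakdown: for | est
Counting: 2 parts
= 2 syllables


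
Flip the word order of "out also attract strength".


Original: "out also attract strength"
Words (1..n): out | also | attract | strength
Reversed (n..1): strength | attract | also | out
Result = "strength attract also out"


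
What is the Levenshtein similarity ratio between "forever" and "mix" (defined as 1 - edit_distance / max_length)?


Word 1: "forever" (length 7)
Word 2: "mix" (length 3)
One optimal edit sequence:
  1. delete 'f'  (+1)
  2. delete 'o'  (+1)
  3. delete 'r'  (+1)
  4. delete 'e'  (+1)
  5. substitute 'v' -> 'm'  (+1)
  6. substitute 'e' -> 'i'  (+1)
  7. substitute 'r' -> 'x'  (+1)
Edit distance = 7
Max length = max(7, 3) = 7
Similarity = 1 - 7/7
= 0.0000


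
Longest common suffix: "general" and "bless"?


Word 1: "general"
Word 2: "bless"
Comparing from end:
  Pos -1: 'l' != 's' (stop)
LCS = "" (length 0)


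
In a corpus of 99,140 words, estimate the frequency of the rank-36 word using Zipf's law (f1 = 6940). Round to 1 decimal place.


Zipf's law: f(r) = f(1) / r
f(1) = 6940
f(36) = 6940 / 36
= 192.8 occurrences


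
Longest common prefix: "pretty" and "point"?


Word 1: "pretty"
Word 2: "point"
Comparing from start:
  Pos 0: 'p' == 'p'
  Pos 1: 'r' != 'o' (stop)
LCP = "p" (length 1)


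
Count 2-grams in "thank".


Word: "thank" (length 5)
Number of 2-grams = length - 2 + 1 = 5 - 2 + 1
= 4


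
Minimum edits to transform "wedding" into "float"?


Word 1: "wedding" (length 7)
Word 2: "float" (length 5)
One optimal edit sequence (insert/delete/substitute each cost 1):
  1. delete 'w'  (+1)
  2. delete 'e'  (+1)
  3. substitute 'd' -> 'f'  (+1)
  4. substitute 'd' -> 'l'  (+1)
  5. substitute 'i' -> 'o'  (+1)
  6. substitute 'n' -> 'a'  (+1)
  7. substitute 'g' -> 't'  (+1)
Total edit operations: 7
Edit distance = 7


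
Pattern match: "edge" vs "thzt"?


Pattern of "edge": [0, 1, 2, 0]
Pattern of "thzt": [0, 1, 2, 0]
Patterns match
Same pattern = Yes


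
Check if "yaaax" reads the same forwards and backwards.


Word: "yaaax"
Reversed: "xaaay"
Forward == Backward? yaaax != xaaay
Palindrome = No


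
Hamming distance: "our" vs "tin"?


Comparing character by character (same length = 3):
  Pos 0: 'o' vs 't' !=
  Pos 1: 'u' vs 'i' !=
  Pos 2: 'r' vs 'n' !=
Hamming distance = 3


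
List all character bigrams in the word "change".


Word: "change" (length 6)
Number of bigrams = 6 - 2 + 1 = 5
  Position 0: "ch"
  Position 1: "ha"
  Position 2: "an"
  Position 3: "ng"
  Position 4: "ge"
Bigrams = "ch", "ha", "an", "ng", "ge"


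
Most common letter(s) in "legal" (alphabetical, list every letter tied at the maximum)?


Word: "legal"
Letter counts:
  'a': 1
  'e': 1
  'g': 1
  'l': 2
Maximum count = 2
Most frequent = 'l' (2 times each)


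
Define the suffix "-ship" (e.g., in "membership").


Suffix: -ship
Example: membership (member + -ship)
Meaning = state / position


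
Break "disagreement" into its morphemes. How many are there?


Word: "disagreement"
Morphemes: dis- + agree + -ment
Each morpheme carries meaning
= 3 morphemes


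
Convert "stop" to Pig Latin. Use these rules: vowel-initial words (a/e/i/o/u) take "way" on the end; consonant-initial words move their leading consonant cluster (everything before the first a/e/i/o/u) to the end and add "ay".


Word: "stop"
Starts with consonant(s) → move to end, add 'ay'
Consonant cluster: "st"
Pig Latin = "opstay"


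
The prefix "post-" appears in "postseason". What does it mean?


Prefix: post-
As in: postseason -> post- + season
Meaning = after


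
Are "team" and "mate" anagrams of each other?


Word 1: "team" → sorted: aemt
Word 2: "mate" → sorted: aemt
Same letters? aemt == aemt
Anagram = Yes


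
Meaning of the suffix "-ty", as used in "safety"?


Suffix: -ty
As in: safety -> safe + -ty
Meaning = quality of


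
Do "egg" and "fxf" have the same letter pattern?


Pattern of "egg": [0, 1, 1]
Pattern of "fxf": [0, 1, 0]
Patterns do not match
Same pattern = No


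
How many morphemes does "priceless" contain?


Word: "priceless"
Morphemes: price + -less
Each morpheme carries meaning
= 2 morphemes


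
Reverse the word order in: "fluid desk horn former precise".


Original: "fluid desk horn former precise"
Words (1..n): fluid | desk | horn | former | precise
Reversed (n..1): precise | former | horn | desk | fluid
Result = "precise former horn desk fluid"


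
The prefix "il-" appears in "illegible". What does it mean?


Prefix: il-
Example: illegible = il- + legible
Meaning = not


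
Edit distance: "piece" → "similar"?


Word 1: "piece" (length 5)
Word 2: "similar" (length 7)
One optimal edit sequence (insert/delete/substitute each cost 1):
  1. insert 's'  (+1)
  2. insert 'i'  (+1)
  3. substitute 'p' -> 'm'  (+1)
  4. keep 'i'
  5. substitute 'e' -> 'l'  (+1)
  6. substitute 'c' -> 'a'  (+1)
  7. substitute 'e' -> 'r'  (+1)
Total edit operations: 6
Edit distance = 6


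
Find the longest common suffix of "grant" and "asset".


Word 1: "grant"
Word 2: "asset"
Comparing from end:
  Pos -1: 't' == 't'
  Pos -2: 'n' != 'e' (stop)
LCS = "t" (length 1)


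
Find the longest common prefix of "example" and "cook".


Word 1: "example"
Word 2: "cook"
Comparing from start:
  Pos 0: 'e' != 'c' (stop)
LCP = "" (length 0)


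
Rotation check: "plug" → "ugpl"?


Word: "plug", Candidate: "ugpl"
Method: check if candidate is substring of word+word
"plugplug" contains "ugpl"? Yes
Is rotation = Yes


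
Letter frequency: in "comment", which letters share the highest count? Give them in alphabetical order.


Word: "comment"
Letter counts:
  'c': 1
  'e': 1
  'm': 2
  'n': 1
  'o': 1
  't': 1
Maximum count = 2
Most frequent = 'm' (2 times each)


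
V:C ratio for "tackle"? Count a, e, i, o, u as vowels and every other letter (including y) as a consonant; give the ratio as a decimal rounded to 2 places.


Word: "tackle"
Vowels (a,e,i,o,u): 2
Consonants: 4
Ratio = 2/4
= 0.50


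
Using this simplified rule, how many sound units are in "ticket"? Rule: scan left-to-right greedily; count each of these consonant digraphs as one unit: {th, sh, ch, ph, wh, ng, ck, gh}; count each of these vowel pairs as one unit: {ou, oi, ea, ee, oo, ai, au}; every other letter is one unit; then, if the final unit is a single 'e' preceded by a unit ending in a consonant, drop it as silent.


Word: "ticket" (6 letters)
Left-to-right scan:
  (1) 't' (letter)
  (2) 'i' (letter)
  (3) 'ck' (digraph)
  (4) 'e' (letter)
  (5) 't' (letter)
Units from scan: 5
Sound units = 5 units


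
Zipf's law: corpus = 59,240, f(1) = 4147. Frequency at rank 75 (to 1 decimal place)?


Zipf's law: f(r) = f(1) / r
f(1) = 4147
f(75) = 4147 / 75
= 55.3 occurrences


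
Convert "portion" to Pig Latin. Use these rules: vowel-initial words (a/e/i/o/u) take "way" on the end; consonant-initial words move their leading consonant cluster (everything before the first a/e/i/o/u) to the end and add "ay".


Word: "portion"
Starts with consonant(s) → move to end, add 'ay'
Consonant cluster: "p"
Pig Latin = "ortionpay"


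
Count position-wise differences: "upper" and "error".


Comparing character by character (same length = 5):
  Pos 0: 'u' vs 'e' !=
  Pos 1: 'p' vs 'r' !=
  Pos 2: 'p' vs 'r' !=
  Pos 3: 'e' vs 'o' !=
  Pos 4: 'r' vs 'r' =
Hamming distance = 4


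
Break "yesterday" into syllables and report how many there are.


Word: "yesterday"
Syllable breakdown: yes | ter | day
Counting: 3 parts
= 3 syllables


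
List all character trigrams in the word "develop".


Word: "develop" (length 7)
Number of trigrams = 7 - 3 + 1 = 5
  Position 0: "dev"
  Position 1: "eve"
  Position 2: "vel"
  Position 3: "elo"
  Position 4: "lop"
Trigrams = "dev", "eve", "vel", "elo", "lop"


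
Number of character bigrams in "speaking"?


Word: "speaking" (length 8)
Number of 2-grams = length - 2 + 1 = 8 - 2 + 1
= 7


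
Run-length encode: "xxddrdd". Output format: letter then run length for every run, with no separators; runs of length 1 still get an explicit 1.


String: "xxddrdd"
Scanning for consecutive runs:
  'x' x 2
  'd' x 2
  'r' x 1
  'd' x 2
RLE = "x2d2r1d2"


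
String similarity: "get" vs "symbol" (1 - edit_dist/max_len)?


Word 1: "get" (length 3)
Word 2: "symbol" (length 6)
One optimal edit sequence:
  1. insert 's'  (+1)
  2. insert 'y'  (+1)
  3. insert 'm'  (+1)
  4. substitute 'g' -> 'b'  (+1)
  5. substitute 'e' -> 'o'  (+1)
  6. substitute 't' -> 'l'  (+1)
Edit distance = 6
Max length = max(3, 6) = 6
Similarity = 1 - 6/6
= 0.0000


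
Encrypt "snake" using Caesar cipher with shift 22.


Word: "snake"
Shift: 22
Each letter → (letter + shift) mod 26:
  's' (18) + 22 = 14 → 'o'
  'n' (13) + 22 = 9 → 'j'
  'a' (0) + 22 = 22 → 'w'
  'k' (10) + 22 = 6 → 'g'
  'e' (4) + 22 = 0 → 'a'
Result = "ojwga"


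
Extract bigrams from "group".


Word: "group" (length 5)
Number of bigrams = 5 - 2 + 1 = 4
  Position 0: "gr"
  Position 1: "ro"
  Position 2: "ou"
  Position 3: "up"
Bigrams = "gr", "ro", "ou", "up"


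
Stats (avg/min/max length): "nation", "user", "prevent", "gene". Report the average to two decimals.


Lengths: "nation"=6, "user"=4, "prevent"=7, "gene"=4
Sum = 21, Count = 4
Average = 21/4 = 5.25
= avg=5.25, min=4, max=7


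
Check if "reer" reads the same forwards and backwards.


Word: "reer"
Reversed: "reer"
Forward == Backward? reer == reer
Palindrome = Yes


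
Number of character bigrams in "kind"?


Word: "kind" (length 4)
Number of 2-grams = length - 2 + 1 = 4 - 2 + 1
= 3


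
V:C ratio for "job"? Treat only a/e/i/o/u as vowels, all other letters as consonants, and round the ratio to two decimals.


Word: "job"
Vowels (a,e,i,o,u): 1
Consonants: 2
Ratio = 1/2
= 0.50


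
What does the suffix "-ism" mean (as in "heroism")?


Suffix: -ism
Example: heroism = hero + -ism
Meaning = belief / practice


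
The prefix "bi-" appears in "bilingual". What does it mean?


Prefix: bi-
As in: bilingual -> bi- + lingual
Meaning = two


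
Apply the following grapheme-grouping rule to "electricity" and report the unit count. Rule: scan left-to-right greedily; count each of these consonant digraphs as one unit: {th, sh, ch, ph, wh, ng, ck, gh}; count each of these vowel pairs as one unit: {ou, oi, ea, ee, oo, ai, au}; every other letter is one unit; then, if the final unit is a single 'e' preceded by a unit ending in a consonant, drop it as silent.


Word: "electricity" (11 letters)
Left-to-right scan:
  [1] 'e' (letter)
  [2] 'l' (letter)
  [3] 'e' (letter)
  [4] 'c' (letter)
  [5] 't' (letter)
  [6] 'r' (letter)
  [7] 'i' (letter)
  [8] 'c' (letter)
  [9] 'i' (letter)
  [10] 't' (letter)
  [11] 'y' (letter)
Units from scan: 11
Sound units = 11 units


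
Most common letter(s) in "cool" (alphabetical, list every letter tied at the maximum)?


Word: "cool"
Letter counts:
  'c': 1
  'l': 1
  'o': 2
Maximum count = 2
Most frequent = 'o' (2 times each)


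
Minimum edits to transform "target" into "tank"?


Word 1: "target" (length 6)
Word 2: "tank" (length 4)
One optimal edit sequence (insert/delete/substitute each cost 1):
  1. keep 't'
  2. keep 'a'
  3. delete 'r'  (+1)
  4. delete 'g'  (+1)
  5. substitute 'e' -> 'n'  (+1)
  6. substitute 't' -> 'k'  (+1)
Total edit operations: 4
Edit distance = 4


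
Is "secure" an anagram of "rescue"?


Word 1: "rescue" → sorted: ceersu
Word 2: "secure" → sorted: ceersu
Same letters? ceersu == ceersu
Anagram = Yes


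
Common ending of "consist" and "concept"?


Word 1: "consist"
Word 2: "concept"
Comparing from end:
  Pos -1: 't' == 't'
  Pos -2: 's' != 'p' (stop)
LCS = "t" (length 1)


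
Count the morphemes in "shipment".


Word: "shipment"
Morphemes: ship | -ment
Each morpheme carries meaning
= 2 morphemes


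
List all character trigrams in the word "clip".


Word: "clip" (length 4)
Number of trigrams = 4 - 3 + 1 = 2
  Position 0: "cli"
  Position 1: "lip"
Trigrams = "cli", "lip"


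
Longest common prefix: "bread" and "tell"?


Word 1: "bread"
Word 2: "tell"
Comparing from start:
  Pos 0: 'b' != 't' (stop)
LCP = "" (length 0)


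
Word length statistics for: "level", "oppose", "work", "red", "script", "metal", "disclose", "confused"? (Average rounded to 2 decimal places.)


Lengths: "level"=5, "oppose"=6, "work"=4, "red"=3, "script"=6, "metal"=5, "disclose"=8, "confused"=8
Sum = 45, Count = 8
Average = 45/8 = 5.63
= avg=5.63, min=3, max=8


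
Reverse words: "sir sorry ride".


Original: "sir sorry ride"
Words (1..n): sir | sorry | ride
Reversed (n..1): ride | sorry | sir
Result = "ride sorry sir"


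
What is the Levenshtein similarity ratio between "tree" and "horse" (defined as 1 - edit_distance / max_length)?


Word 1: "tree" (length 4)
Word 2: "horse" (length 5)
One optimal edit sequence:
  1. insert 'h'  (+1)
  2. substitute 't' -> 'o'  (+1)
  3. keep 'r'
  4. substitute 'e' -> 's'  (+1)
  5. keep 'e'
Edit distance = 3
Max length = max(4, 5) = 5
Similarity = 1 - 3/5
= 0.4000


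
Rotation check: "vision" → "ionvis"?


Word: "vision", Candidate: "ionvis"
Method: check if candidate is substring of word+word
"visionvision" contains "ionvis"? Yes
Is rotation = Yes


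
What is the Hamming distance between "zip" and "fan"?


Comparing character by character (same length = 3):
  Pos 0: 'z' vs 'f' !=
  Pos 1: 'i' vs 'a' !=
  Pos 2: 'p' vs 'n' !=
Hamming distance = 3


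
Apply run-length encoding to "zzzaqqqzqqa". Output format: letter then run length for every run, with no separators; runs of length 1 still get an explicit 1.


String: "zzzaqqqzqqa"
Scanning for consecutive runs:
  'z' x 3
  'a' x 1
  'q' x 3
  'z' x 1
  'q' x 2
  'a' x 1
RLE = "z3a1q3z1q2a1"


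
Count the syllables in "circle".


Word: "circle"
Syllable breakdown: cir-cle
Counting: 2 parts
= 2 syllables


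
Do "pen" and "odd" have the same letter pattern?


Pattern of "pen": [0, 1, 2]
Pattern of "odd": [0, 1, 1]
Patterns do not match
Same pattern = No


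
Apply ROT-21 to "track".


Word: "track"
Shift: 21
Each letter → (letter + shift) mod 26:
  't' (19) + 21 = 14 → 'o'
  'r' (17) + 21 = 12 → 'm'
  'a' (0) + 21 = 21 → 'v'
  'c' (2) + 21 = 23 → 'x'
  'k' (10) + 21 = 5 → 'f'
Result = "omvxf"


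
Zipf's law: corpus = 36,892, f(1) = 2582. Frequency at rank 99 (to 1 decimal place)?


Zipf's law: f(r) = f(1) / r
f(1) = 2582
f(99) = 2582 / 99
= 26.1 occurrences


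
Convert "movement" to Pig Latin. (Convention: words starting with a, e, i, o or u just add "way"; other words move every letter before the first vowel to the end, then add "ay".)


Word: "movement"
Starts with consonant(s) → move to end, add 'ay'
Consonant cluster: "m"
Pig Latin = "ovementmay"


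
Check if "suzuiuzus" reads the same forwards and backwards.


Word: "suzuiuzus"
Reversed: "suzuiuzus"
Forward == Backward? suzuiuzus == suzuiuzus
Palindrome = Yes


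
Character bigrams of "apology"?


Word: "apology" (length 7)
Number of bigrams = 7 - 2 + 1 = 6
  Position 0: "ap"
  Position 1: "po"
  Position 2: "ol"
  Position 3: "lo"
  Position 4: "og"
  Position 5: "gy"
Bigrams = "ap", "po", "ol", "lo", "og", "gy"


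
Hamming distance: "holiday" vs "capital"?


Comparing character by character (same length = 7):
  Pos 0: 'h' vs 'c' !=
  Pos 1: 'o' vs 'a' !=
  Pos 2: 'l' vs 'p' !=
  Pos 3: 'i' vs 'i' =
  Pos 4: 'd' vs 't' !=
  Pos 5: 'a' vs 'a' =
  Pos 6: 'y' vs 'l' !=
Hamming distance = 5


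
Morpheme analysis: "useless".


Word: "useless"
Morphemes: use + -less
Each morpheme carries meaning
= 2 morphemes


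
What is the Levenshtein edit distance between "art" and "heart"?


Word 1: "art" (length 3)
Word 2: "heart" (length 5)
One optimal edit sequence (insert/delete/substitute each cost 1):
  1. insert 'h'  (+1)
  2. insert 'e'  (+1)
  3. keep 'a'
  4. keep 'r'
  5. keep 't'
Total edit operations: 2
Edit distance = 2


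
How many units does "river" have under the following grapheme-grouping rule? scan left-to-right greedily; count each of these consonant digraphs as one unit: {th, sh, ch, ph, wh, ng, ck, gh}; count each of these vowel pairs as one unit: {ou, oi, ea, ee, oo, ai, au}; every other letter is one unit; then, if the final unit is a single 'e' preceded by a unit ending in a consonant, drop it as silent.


Word: "river" (5 letters)
Left-to-right scan:
  [1] 'r' (letter)
  [2] 'i' (letter)
  [3] 'v' (letter)
  [4] 'e' (letter)
  [5] 'r' (letter)
Units from scan: 5
Sound units = 5 units


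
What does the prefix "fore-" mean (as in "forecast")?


Prefix: fore-
Example: forecast = fore- + cast
Meaning = before


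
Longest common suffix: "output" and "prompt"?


Word 1: "output"
Word 2: "prompt"
Comparing from end:
  Pos -1: 't' == 't'
  Pos -2: 'u' != 'p' (stop)
LCS = "t" (length 1)


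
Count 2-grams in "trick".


Word: "trick" (length 5)
Number of 2-grams = length - 2 + 1 = 5 - 2 + 1
= 4


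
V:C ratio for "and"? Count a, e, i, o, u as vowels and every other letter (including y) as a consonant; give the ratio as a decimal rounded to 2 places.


Word: "and"
Vowels (a,e,i,o,u): 1
Consonants: 2
Ratio = 1/2
= 0.50


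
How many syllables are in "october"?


Word: "october"
Syllable breakdown: oc-to-ber
Counting: 3 parts
= 3 syllables


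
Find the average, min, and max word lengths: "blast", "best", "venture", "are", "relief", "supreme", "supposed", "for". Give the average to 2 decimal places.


Lengths: "blast"=5, "best"=4, "venture"=7, "are"=3, "relief"=6, "supreme"=7, "supposed"=8, "for"=3
Sum = 43, Count = 8
Average = 43/8 = 5.38
= avg=5.38, min=3, max=8


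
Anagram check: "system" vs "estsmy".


Word 1: "system" → sorted: emssty
Word 2: "estsmy" → sorted: emssty
Same letters? emssty == emssty
Anagram = Yes


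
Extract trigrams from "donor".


Word: "donor" (length 5)
Number of trigrams = 5 - 3 + 1 = 3
  Position 0: "don"
  Position 1: "ono"
  Position 2: "nor"
Trigrams = "don", "ono", "nor"


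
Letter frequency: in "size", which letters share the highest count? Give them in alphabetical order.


Word: "size"
Letter counts:
  'e': 1
  'i': 1
  's': 1
  'z': 1
Maximum count = 1
Most frequent = 'e', 'i', 's', 'z' (1 time each)


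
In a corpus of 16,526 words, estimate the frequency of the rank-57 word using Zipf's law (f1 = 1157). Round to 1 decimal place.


Zipf's law: f(r) = f(1) / r
f(1) = 1157
f(57) = 1157 / 57
= 20.3 occurrences


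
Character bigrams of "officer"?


Word: "officer" (length 7)
Number of bigrams = 7 - 2 + 1 = 6
  Position 0: "of"
  Position 1: "ff"
  Position 2: "fi"
  Position 3: "ic"
  Position 4: "ce"
  Position 5: "er"
Bigrams = "of", "ff", "fi", "ic", "ce", "er"


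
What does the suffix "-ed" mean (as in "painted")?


Suffix: -ed
Example: painted (paint + -ed)
Meaning = past tense


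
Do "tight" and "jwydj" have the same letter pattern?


Pattern of "tight": [0, 1, 2, 3, 0]
Pattern of "jwydj": [0, 1, 2, 3, 0]
Patterns match
Same pattern = Yes


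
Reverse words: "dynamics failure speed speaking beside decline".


Original: "dynamics failure speed speaking beside decline"
Words (1..n): dynamics | failure | speed | speaking | beside | decline
Reversed (n..1): decline | beside | speaking | speed | failure | dynamics
Result = "decline beside speaking speed failure dynamics"


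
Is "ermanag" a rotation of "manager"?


Word: "manager", Candidate: "ermanag"
Method: check if candidate is substring of word+word
"managermanager" contains "ermanag"? Yes
Is rotation = Yes


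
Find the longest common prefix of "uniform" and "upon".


Word 1: "uniform"
Word 2: "upon"
Comparing from start:
  Pos 0: 'u' == 'u'
  Pos 1: 'n' != 'p' (stop)
LCP = "u" (length 1)


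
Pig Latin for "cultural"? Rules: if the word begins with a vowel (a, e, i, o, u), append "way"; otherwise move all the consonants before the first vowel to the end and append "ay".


Word: "cultural"
Starts with consonant(s) → move to end, add 'ay'
Consonant cluster: "c"
Pig Latin = "ulturalcay"


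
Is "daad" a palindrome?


Word: "daad"
Reversed: "daad"
Forward == Backward? daad == daad
Palindrome = Yes
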